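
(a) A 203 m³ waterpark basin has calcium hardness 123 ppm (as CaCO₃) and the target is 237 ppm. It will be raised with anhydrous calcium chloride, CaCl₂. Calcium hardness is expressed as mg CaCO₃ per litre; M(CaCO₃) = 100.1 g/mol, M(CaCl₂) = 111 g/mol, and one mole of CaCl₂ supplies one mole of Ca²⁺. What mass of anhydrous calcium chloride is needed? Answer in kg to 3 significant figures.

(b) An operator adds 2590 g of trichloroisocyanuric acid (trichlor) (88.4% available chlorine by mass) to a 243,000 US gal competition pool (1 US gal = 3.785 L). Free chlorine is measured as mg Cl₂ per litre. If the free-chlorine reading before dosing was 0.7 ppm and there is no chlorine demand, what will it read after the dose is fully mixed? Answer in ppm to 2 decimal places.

(a) Volume: 203 m³ = 203,000 L.
(a) Hardness to add: (237 − 123) = 114 mg/L as CaCO₃ × 203,000 L = 23,140 g as CaCO₃.
(a) Moles of Ca²⁺ (1 mol Ca²⁺ ≡ 1 mol CaCO₃): 23,140 / 100.1 g/mol = 231.2 mol.
(a) Mass of CaCl₂: 231.2 × 111 = 25,660 g.

(b) Volume: 243,000 US gal × 3.785 L/gal = 919,755 L.
(b) Available chlorine delivered: 2590 g × 0.884 = 2290 g as Cl₂.
(b) Concentration rise: 2290 g / 919,755 L = 2.489 mg/L = 2.49 ppm.
(b) Final FC: 0.7 + 2.49 = 3.19 ppm.

(a) 25.7 kg; (b) 3.19 ppm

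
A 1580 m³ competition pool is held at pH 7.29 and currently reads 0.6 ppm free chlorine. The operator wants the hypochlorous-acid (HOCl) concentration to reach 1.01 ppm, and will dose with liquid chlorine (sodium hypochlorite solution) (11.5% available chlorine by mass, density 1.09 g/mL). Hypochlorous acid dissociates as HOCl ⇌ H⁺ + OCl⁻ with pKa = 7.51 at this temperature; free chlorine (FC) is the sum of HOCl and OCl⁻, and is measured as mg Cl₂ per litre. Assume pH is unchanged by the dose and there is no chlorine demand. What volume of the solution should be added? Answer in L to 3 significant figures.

12.8 L

Volume: 1580 m³ = 1,580,000 L.
[OCl⁻]/[HOCl] = 10^(pH − pKa) = 10^(7.29 − 7.51) = 0.6026; fraction as HOCl = 1/(1 + 0.6026) = 0.624.
Free chlorine required for 1.01 ppm HOCl: 1.01 / 0.624 = 1.619 ppm.
FC to add: 1.619 − 0.6 = 1.019 mg/L as Cl₂.
Cl₂ equivalent: 1.019 mg/L × 1,580,000 L = 1609 g.
Product at 11.5% available Cl: 1609 / 0.115 = 13,990 g.
Volume: 13,990 g ÷ 1.09 g/mL = 12,840 mL.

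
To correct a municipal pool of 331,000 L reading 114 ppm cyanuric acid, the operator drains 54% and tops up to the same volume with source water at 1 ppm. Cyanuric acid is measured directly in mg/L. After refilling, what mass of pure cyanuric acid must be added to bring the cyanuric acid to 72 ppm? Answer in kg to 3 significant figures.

6.30 kg

After draining 54% and refilling: 114 × 0.46 + 1 × 0.54 = 52.98 ppm.
Deficit to target: 72 − 52.98 = 19.02 mg/L.
Mass: 19.02 mg/L × 331,000 L = 6296 g cyanuric acid.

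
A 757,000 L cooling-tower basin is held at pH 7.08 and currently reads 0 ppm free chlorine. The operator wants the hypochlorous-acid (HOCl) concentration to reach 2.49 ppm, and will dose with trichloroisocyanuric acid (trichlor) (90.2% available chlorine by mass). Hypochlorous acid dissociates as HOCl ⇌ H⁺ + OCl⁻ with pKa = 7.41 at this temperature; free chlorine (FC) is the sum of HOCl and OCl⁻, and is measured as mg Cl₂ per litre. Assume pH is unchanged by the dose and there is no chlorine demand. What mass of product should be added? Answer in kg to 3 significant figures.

3.07 kg

[OCl⁻]/[HOCl] = 10^(pH − pKa) = 10^(7.08 − 7.41) = 0.4677; fraction as HOCl = 1/(1 + 0.4677) = 0.6813.
Free chlorine required for 2.49 ppm HOCl: 2.49 / 0.6813 = 3.655 ppm.
FC to add: 3.655 − 0 = 3.655 mg/L as Cl₂.
Cl₂ equivalent: 3.655 mg/L × 757,000 L = 2767 g.
Product at 90.2% available Cl: 2767 / 0.902 = 3067 g.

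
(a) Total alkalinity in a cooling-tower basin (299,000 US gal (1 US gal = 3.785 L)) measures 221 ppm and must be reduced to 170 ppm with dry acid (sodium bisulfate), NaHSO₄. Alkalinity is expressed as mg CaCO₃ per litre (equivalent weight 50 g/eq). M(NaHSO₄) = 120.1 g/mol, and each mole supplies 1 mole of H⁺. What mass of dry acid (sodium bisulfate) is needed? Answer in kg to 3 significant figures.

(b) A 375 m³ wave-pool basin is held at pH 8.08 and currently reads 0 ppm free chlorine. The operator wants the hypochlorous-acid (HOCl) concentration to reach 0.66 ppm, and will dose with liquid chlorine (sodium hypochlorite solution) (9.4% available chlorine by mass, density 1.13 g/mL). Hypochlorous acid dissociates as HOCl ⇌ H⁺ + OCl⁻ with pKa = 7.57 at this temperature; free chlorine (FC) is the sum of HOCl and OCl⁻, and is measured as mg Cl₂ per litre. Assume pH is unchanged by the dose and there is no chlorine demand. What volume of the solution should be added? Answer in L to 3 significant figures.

(a) Volume: 299,000 US gal × 3.785 L/gal = 1,131,715 L.
(a) Alkalinity to neutralize: (221 − 170) = 51 mg/L as CaCO₃ × 1,131,715 L = 57,720 g as CaCO₃.
(a) Equivalents of H⁺ required: 57,720 ÷ 50 g/eq = 1154 eq = 1154 mol NaHSO₄.
(a) Mass of NaHSO₄: 1154 × 120.1 = 138,600 g.

(b) Volume: 375 m³ = 375,000 L.
(b) [OCl⁻]/[HOCl] = 10^(pH − pKa) = 10^(8.08 − 7.57) = 3.236; fraction as HOCl = 1/(1 + 3.236) = 0.2361.
(b) Free chlorine required for 0.66 ppm HOCl: 0.66 / 0.2361 = 2.796 ppm.
(b) FC to add: 2.796 − 0 = 2.796 mg/L as Cl₂.
(b) Cl₂ equivalent: 2.796 mg/L × 375,000 L = 1048 g.
(b) Product at 9.4% available Cl: 1048 / 0.094 = 11,150 g.
(b) Volume: 11,150 g ÷ 1.13 g/mL = 9870 mL.

(a) 139 kg; (b) 9.87 L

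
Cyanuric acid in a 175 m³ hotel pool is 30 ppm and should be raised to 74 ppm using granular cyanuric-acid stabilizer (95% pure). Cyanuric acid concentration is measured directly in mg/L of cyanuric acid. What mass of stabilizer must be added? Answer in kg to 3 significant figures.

8.11 kg

Volume: 175 m³ = 175,000 L.
CYA to add: (74 − 30) = 44 mg/L × 175,000 L = 7700 g cyanuric acid.
At 95% purity: 7700 / 0.95 = 8105 g product.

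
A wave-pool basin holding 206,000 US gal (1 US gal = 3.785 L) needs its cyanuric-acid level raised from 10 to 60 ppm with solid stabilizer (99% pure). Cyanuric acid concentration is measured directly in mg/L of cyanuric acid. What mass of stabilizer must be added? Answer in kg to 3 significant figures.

Volume: 206,000 US gal × 3.785 L/gal = 779,710 L.
CYA to add: (60 − 10) = 50 mg/L × 779,710 L = 38,990 g cyanuric acid.
At 99% purity: 38,990 / 0.99 = 39,380 g product.

39.4 kg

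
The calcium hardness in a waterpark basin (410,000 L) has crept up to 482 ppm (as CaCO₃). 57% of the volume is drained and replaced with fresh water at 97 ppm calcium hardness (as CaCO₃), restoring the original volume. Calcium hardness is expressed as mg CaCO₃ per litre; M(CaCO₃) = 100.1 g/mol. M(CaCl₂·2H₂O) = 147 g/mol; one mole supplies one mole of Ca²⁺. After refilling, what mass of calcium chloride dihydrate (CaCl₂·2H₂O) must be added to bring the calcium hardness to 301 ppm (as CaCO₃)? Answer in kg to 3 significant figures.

23.2 kg

After draining 57% and refilling: 482 × 0.43 + 97 × 0.57 = 262.55 ppm.
Deficit to target: 301 − 262.55 = 38.45 mg/L.
As CaCO₃: 38.45 mg/L × 410,000 L = 15,760 g; ÷ 100.1 = 157.5 mol Ca²⁺.
Mass: 157.5 × 147 = 23,150 g.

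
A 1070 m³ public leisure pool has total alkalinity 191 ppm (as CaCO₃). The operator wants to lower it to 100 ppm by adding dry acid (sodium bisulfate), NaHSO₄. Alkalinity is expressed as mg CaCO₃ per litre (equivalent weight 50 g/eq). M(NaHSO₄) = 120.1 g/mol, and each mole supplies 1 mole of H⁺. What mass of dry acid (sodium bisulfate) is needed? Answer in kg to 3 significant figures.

Volume: 1070 m³ = 1,070,000 L.
Alkalinity to neutralize: (191 − 100) = 91 mg/L as CaCO₃ × 1,070,000 L = 97,370 g as CaCO₃.
Equivalents of H⁺ required: 97,370 ÷ 50 g/eq = 1947 eq = 1947 mol NaHSO₄.
Mass of NaHSO₄: 1947 × 120.1 = 233,900 g.

234 kg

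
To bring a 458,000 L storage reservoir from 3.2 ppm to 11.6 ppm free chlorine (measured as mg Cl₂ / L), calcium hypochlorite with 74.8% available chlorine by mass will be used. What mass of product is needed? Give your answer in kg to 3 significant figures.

Chlorine deficit: 11.6 − 3.2 = 8.4 ppm = 8.4 mg/L as Cl₂.
Cl₂ equivalent needed: 8.4 mg/L × 458,000 L = 3,847,000 mg = 3847 g.
Product at 74.8% available chlorine: 3847 / 0.748 = 5143 g.

5.14 kg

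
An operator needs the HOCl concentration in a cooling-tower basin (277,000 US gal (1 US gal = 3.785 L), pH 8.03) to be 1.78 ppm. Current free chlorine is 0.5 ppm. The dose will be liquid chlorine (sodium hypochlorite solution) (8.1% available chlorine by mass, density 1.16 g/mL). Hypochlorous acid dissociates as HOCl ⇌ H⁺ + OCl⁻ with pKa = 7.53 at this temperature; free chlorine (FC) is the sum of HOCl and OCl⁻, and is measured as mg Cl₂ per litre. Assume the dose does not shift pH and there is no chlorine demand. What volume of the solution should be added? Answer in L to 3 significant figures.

Volume: 277,000 US gal × 3.785 L/gal = 1,048,445 L.
[OCl⁻]/[HOCl] = 10^(pH − pKa) = 10^(8.03 − 7.53) = 3.162; fraction as HOCl = 1/(1 + 3.162) = 0.2403.
Free chlorine required for 1.78 ppm HOCl: 1.78 / 0.2403 = 7.409 ppm.
FC to add: 7.409 − 0.5 = 6.909 mg/L as Cl₂.
Cl₂ equivalent: 6.909 mg/L × 1,048,445 L = 7244 g.
Product at 8.1% available Cl: 7244 / 0.081 = 89,430 g.
Volume: 89,430 g ÷ 1.16 g/mL = 77,090 mL.

77.1 L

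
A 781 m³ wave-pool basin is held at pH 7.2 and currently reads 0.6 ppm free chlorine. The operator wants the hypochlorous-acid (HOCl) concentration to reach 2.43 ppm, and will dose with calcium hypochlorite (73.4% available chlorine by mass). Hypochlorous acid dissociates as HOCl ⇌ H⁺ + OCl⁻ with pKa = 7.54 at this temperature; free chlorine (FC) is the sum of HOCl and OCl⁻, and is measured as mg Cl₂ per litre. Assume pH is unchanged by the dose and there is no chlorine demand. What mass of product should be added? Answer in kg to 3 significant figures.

3.13 kg

Volume: 781 m³ = 781,000 L.
[OCl⁻]/[HOCl] = 10^(pH − pKa) = 10^(7.2 − 7.54) = 0.4571; fraction as HOCl = 1/(1 + 0.4571) = 0.6863.
Free chlorine required for 2.43 ppm HOCl: 2.43 / 0.6863 = 3.541 ppm.
FC to add: 3.541 − 0.6 = 2.941 mg/L as Cl₂.
Cl₂ equivalent: 2.941 mg/L × 781,000 L = 2297 g.
Product at 73.4% available Cl: 2297 / 0.734 = 3129 g.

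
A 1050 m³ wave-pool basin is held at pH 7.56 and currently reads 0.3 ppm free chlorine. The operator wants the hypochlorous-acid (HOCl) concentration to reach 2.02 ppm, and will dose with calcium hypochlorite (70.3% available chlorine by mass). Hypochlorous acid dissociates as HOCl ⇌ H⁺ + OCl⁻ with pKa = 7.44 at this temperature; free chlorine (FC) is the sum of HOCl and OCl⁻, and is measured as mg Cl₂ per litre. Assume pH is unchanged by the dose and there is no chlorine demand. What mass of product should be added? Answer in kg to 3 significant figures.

Volume: 1050 m³ = 1,050,000 L.
[OCl⁻]/[HOCl] = 10^(pH − pKa) = 10^(7.56 − 7.44) = 1.318; fraction as HOCl = 1/(1 + 1.318) = 0.4314.
Free chlorine required for 2.02 ppm HOCl: 2.02 / 0.4314 = 4.683 ppm.
FC to add: 4.683 − 0.3 = 4.383 mg/L as Cl₂.
Cl₂ equivalent: 4.383 mg/L × 1,050,000 L = 4602 g.
Product at 70.3% available Cl: 4602 / 0.703 = 6546 g.

6.55 kg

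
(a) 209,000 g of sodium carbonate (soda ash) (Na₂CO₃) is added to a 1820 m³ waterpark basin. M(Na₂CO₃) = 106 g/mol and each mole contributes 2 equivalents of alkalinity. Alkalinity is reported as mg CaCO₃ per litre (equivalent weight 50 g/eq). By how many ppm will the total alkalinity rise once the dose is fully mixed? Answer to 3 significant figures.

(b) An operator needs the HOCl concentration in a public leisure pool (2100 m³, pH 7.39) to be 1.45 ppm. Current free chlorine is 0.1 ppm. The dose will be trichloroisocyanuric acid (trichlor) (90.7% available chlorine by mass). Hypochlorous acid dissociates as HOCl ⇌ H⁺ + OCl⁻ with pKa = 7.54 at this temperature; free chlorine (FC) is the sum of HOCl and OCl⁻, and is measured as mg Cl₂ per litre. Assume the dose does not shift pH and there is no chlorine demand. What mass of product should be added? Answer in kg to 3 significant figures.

(a) 108 ppm; (b) 5.50 kg

(a) Volume: 1820 m³ = 1,820,000 L.
(a) Moles of Na₂CO₃: 209,000 g ÷ 106 g/mol = 1972 mol → 3943 eq of alkalinity.
(a) As CaCO₃: 3943 eq × 50 g/eq = 197,200 g.
(a) Rise: 197,200 g / 1,820,000 L × 1000 = 108.3 mg/L.

(b) Volume: 2100 m³ = 2,100,000 L.
(b) [OCl⁻]/[HOCl] = 10^(pH − pKa) = 10^(7.39 − 7.54) = 0.7079; fraction as HOCl = 1/(1 + 0.7079) = 0.5855.
(b) Free chlorine required for 1.45 ppm HOCl: 1.45 / 0.5855 = 2.477 ppm.
(b) FC to add: 2.477 − 0.1 = 2.377 mg/L as Cl₂.
(b) Cl₂ equivalent: 2.377 mg/L × 2,100,000 L = 4991 g.
(b) Product at 90.7% available Cl: 4991 / 0.907 = 5502 g.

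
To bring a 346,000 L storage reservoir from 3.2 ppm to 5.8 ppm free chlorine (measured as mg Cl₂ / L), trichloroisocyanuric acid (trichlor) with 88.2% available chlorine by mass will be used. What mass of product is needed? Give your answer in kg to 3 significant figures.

Chlorine deficit: 5.8 − 3.2 = 2.6 ppm = 2.6 mg/L as Cl₂.
Cl₂ equivalent needed: 2.6 mg/L × 346,000 L = 899,600 mg = 899.6 g.
Product at 88.2% available chlorine: 899.6 / 0.882 = 1020 g.

1.02 kg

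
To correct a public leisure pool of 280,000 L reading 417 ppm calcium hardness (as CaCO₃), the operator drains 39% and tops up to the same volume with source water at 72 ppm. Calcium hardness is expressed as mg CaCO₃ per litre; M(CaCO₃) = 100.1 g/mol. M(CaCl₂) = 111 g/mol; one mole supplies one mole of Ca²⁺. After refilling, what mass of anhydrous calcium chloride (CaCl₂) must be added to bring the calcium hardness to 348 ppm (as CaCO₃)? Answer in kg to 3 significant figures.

After draining 39% and refilling: 417 × 0.61 + 72 × 0.39 = 282.45 ppm.
Deficit to target: 348 − 282.45 = 65.55 mg/L.
As CaCO₃: 65.55 mg/L × 280,000 L = 18,350 g; ÷ 100.1 = 183.4 mol Ca²⁺.
Mass: 183.4 × 111 = 20,350 g.

20.4 kg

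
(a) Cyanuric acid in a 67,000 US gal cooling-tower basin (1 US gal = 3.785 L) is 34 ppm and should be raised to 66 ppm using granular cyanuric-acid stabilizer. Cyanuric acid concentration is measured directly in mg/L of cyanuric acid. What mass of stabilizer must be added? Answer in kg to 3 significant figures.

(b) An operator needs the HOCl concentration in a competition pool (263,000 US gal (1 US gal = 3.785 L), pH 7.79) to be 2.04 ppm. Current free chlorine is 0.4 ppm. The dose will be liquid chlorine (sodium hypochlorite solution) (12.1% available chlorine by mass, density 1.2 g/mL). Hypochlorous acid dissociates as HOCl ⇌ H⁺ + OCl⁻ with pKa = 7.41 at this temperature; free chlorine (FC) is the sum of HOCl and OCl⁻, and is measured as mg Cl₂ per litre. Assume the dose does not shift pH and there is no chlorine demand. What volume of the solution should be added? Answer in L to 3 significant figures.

(a) 8.12 kg; (b) 44.8 L

(a) Volume: 67,000 US gal × 3.785 L/gal = 253,595 L.
(a) CYA to add: (66 − 34) = 32 mg/L × 253,595 L = 8115 g cyanuric acid.

(b) Volume: 263,000 US gal × 3.785 L/gal = 995,455 L.
(b) [OCl⁻]/[HOCl] = 10^(pH − pKa) = 10^(7.79 − 7.41) = 2.399; fraction as HOCl = 1/(1 + 2.399) = 0.2942.
(b) Free chlorine required for 2.04 ppm HOCl: 2.04 / 0.2942 = 6.934 ppm.
(b) FC to add: 6.934 − 0.4 = 6.534 mg/L as Cl₂.
(b) Cl₂ equivalent: 6.534 mg/L × 995,455 L = 6504 g.
(b) Product at 12.1% available Cl: 6504 / 0.121 = 53,750 g.
(b) Volume: 53,750 g ÷ 1.2 g/mL = 44,790 mL.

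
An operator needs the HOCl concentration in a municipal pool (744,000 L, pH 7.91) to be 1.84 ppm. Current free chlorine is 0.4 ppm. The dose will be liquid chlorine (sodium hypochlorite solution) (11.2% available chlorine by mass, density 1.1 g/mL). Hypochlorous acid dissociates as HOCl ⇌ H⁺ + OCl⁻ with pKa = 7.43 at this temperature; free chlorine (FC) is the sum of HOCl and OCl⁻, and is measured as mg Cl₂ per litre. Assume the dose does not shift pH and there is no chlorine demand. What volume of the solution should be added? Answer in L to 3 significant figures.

[OCl⁻]/[HOCl] = 10^(pH − pKa) = 10^(7.91 − 7.43) = 3.02; fraction as HOCl = 1/(1 + 3.02) = 0.2488.
Free chlorine required for 1.84 ppm HOCl: 1.84 / 0.2488 = 7.397 ppm.
FC to add: 7.397 − 0.4 = 6.997 mg/L as Cl₂.
Cl₂ equivalent: 6.997 mg/L × 744,000 L = 5206 g.
Product at 11.2% available Cl: 5206 / 0.112 = 46,480 g.
Volume: 46,480 g ÷ 1.1 g/mL = 42,250 mL.

42.3 L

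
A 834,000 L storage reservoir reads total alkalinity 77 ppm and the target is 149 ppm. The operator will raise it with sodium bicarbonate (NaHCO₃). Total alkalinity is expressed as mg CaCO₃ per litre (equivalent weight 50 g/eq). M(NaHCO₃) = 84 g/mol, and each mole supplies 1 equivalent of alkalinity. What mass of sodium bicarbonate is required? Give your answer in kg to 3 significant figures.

101 kg

Alkalinity to add: (149 − 77) = 72 mg/L as CaCO₃ × 834,000 L = 60,050 g as CaCO₃.
Equivalents: 60,050 g ÷ 50 g/eq = 1201 eq.
NaHCO₃ supplies 1 eq per mole → 1201 mol.
Mass: 1201 mol × 84 g/mol = 100,900 g.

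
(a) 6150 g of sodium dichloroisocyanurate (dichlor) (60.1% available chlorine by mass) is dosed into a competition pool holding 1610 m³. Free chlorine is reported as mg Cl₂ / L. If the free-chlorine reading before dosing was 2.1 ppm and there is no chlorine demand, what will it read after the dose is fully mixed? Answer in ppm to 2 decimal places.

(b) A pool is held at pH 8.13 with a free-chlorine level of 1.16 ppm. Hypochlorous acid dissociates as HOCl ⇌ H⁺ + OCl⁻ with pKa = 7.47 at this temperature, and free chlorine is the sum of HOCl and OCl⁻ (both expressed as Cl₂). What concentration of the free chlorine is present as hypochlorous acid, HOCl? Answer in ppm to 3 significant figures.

(a) 4.40 ppm; (b) 0.208 ppm

(a) Volume: 1610 m³ = 1,610,000 L.
(a) Available chlorine delivered: 6150 g × 0.601 = 3696 g as Cl₂.
(a) Concentration rise: 3696 g / 1,610,000 L = 2.296 mg/L = 2.30 ppm.
(a) Final FC: 2.1 + 2.30 = 4.40 ppm.

(b) [OCl⁻]/[HOCl] = 10^(pH − pKa) = 10^(8.13 − 7.47) = 10^0.66 = 4.571.
(b) Fraction as HOCl = 1 / (1 + 4.571) = 0.1795.
(b) HOCl = 0.1795 × 1.16 ppm = 0.2082 ppm.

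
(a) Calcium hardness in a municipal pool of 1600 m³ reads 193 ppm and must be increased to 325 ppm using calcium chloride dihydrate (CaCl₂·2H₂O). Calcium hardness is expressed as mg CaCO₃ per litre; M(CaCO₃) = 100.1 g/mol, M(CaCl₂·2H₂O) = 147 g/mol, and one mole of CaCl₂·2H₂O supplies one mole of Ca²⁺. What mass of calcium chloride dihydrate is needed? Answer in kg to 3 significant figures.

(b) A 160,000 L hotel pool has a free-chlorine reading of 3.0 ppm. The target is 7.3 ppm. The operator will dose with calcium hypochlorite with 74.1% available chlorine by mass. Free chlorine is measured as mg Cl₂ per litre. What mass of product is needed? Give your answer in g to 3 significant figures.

(a) Volume: 1600 m³ = 1,600,000 L.
(a) Hardness to add: (325 − 193) = 132 mg/L as CaCO₃ × 1,600,000 L = 211,200 g as CaCO₃.
(a) Moles of Ca²⁺ (1 mol Ca²⁺ ≡ 1 mol CaCO₃): 211,200 / 100.1 g/mol = 2110 mol.
(a) Mass of CaCl₂·2H₂O: 2110 × 147 = 310,200 g.

(b) Chlorine deficit: 7.3 − 3.0 = 4.3 ppm = 4.3 mg/L as Cl₂.
(b) Cl₂ equivalent needed: 4.3 mg/L × 160,000 L = 688,000 mg = 688 g.
(b) Product at 74.1% available chlorine: 688 / 0.741 = 928.5 g.

(a) 310 kg; (b) 928 g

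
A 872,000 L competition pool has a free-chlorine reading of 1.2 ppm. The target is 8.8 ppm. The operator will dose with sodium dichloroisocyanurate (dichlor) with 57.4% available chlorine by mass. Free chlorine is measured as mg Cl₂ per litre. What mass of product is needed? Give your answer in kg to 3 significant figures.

Chlorine deficit: 8.8 − 1.2 = 7.6 ppm = 7.6 mg/L as Cl₂.
Cl₂ equivalent needed: 7.6 mg/L × 872,000 L = 6,627,000 mg = 6627 g.
Product at 57.4% available chlorine: 6627 / 0.574 = 11,550 g.

11.5 kg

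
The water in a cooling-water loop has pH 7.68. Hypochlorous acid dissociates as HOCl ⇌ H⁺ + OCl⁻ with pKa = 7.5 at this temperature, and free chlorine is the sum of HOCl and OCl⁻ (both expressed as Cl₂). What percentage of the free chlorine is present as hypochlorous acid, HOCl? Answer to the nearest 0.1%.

39.8%

[OCl⁻]/[HOCl] = 10^(pH − pKa) = 10^(7.68 − 7.5) = 10^0.18 = 1.514.
Fraction as HOCl = 1 / (1 + 1.514) = 0.3978.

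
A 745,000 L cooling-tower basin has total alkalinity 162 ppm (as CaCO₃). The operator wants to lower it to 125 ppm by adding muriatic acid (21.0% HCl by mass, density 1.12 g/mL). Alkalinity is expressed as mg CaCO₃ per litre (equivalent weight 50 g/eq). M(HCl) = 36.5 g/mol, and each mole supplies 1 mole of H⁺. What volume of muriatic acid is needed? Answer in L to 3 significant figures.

Alkalinity to neutralize: (162 − 125) = 37 mg/L as CaCO₃ × 745,000 L = 27,560 g as CaCO₃.
Equivalents of H⁺ required: 27,560 ÷ 50 g/eq = 551.3 eq = 551.3 mol HCl.
Mass of HCl: 551.3 × 36.5 = 20,120 g.
Mass of 21.0% solution: 20,120 / 0.21 = 95,820 g.
Volume: 95,820 g ÷ 1.12 g/mL = 85,550 mL.

85.6 L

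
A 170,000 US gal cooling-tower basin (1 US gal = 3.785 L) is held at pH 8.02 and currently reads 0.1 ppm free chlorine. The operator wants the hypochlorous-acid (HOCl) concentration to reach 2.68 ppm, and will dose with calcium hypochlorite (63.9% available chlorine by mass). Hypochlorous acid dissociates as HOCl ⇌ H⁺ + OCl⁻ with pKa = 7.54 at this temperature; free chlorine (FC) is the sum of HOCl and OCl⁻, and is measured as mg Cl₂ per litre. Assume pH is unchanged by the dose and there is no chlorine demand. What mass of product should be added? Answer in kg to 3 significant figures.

10.7 kg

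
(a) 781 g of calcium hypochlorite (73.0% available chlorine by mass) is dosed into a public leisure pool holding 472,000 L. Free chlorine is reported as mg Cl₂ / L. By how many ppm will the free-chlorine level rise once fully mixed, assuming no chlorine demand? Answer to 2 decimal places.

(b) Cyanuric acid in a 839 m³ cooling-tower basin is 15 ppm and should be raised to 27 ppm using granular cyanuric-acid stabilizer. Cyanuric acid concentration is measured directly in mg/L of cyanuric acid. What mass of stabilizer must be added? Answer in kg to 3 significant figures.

(a) Available chlorine delivered: 781 g × 0.73 = 570.1 g as Cl₂.
(a) Concentration rise: 570.1 g / 472,000 L = 1.208 mg/L = 1.21 ppm.

(b) Volume: 839 m³ = 839,000 L.
(b) CYA to add: (27 − 15) = 12 mg/L × 839,000 L = 10,070 g cyanuric acid.

(a) 1.21 ppm; (b) 10.1 kg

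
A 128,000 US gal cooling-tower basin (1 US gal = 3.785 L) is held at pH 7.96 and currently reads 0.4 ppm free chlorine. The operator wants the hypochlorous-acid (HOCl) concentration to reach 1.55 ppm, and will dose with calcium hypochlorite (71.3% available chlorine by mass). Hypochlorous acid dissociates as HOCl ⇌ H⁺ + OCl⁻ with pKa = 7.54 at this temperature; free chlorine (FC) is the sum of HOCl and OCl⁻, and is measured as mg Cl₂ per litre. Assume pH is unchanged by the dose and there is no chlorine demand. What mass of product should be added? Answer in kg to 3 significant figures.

Volume: 128,000 US gal × 3.785 L/gal = 484,480 L.
[OCl⁻]/[HOCl] = 10^(pH − pKa) = 10^(7.96 − 7.54) = 2.63; fraction as HOCl = 1/(1 + 2.63) = 0.2755.
Free chlorine required for 1.55 ppm HOCl: 1.55 / 0.2755 = 5.627 ppm.
FC to add: 5.627 − 0.4 = 5.227 mg/L as Cl₂.
Cl₂ equivalent: 5.227 mg/L × 484,480 L = 2532 g.
Product at 71.3% available Cl: 2532 / 0.713 = 3552 g.

3.55 kg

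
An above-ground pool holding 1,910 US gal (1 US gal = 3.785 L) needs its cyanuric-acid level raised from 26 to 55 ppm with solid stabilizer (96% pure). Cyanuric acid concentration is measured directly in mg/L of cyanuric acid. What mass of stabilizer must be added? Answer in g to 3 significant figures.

Volume: 1,910 US gal × 3.785 L/gal = 7,229 L.
CYA to add: (55 − 26) = 29 mg/L × 7,229 L = 209.7 g cyanuric acid.
At 96% purity: 209.7 / 0.96 = 218.4 g product.

218 g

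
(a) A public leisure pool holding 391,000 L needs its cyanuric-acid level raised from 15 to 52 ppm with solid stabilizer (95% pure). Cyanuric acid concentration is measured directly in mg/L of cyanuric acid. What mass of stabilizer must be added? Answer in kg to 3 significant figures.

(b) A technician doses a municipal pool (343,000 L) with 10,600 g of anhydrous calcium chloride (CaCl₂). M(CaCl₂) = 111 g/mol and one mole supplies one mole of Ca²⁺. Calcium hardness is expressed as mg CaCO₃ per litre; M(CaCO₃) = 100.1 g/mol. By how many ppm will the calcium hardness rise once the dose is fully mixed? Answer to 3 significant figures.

(a) 15.2 kg; (b) 27.9 ppm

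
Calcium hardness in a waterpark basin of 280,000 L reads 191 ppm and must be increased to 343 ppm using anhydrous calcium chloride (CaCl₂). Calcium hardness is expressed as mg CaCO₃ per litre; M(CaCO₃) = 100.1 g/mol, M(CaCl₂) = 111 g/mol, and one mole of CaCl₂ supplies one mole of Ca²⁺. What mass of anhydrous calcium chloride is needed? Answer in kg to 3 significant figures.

47.2 kg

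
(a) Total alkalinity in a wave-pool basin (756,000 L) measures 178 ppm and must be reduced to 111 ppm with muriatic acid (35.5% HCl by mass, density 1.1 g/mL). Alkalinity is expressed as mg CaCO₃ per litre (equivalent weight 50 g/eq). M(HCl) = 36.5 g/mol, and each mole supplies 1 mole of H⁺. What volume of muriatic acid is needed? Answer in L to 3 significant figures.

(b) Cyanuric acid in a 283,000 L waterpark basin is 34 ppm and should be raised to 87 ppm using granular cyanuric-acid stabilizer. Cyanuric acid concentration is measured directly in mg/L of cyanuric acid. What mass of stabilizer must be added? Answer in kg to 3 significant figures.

(a) 94.7 L; (b) 15.0 kg

(a) Alkalinity to neutralize: (178 − 111) = 67 mg/L as CaCO₃ × 756,000 L = 50,650 g as CaCO₃.
(a) Equivalents of H⁺ required: 50,650 ÷ 50 g/eq = 1013 eq = 1013 mol HCl.
(a) Mass of HCl: 1013 × 36.5 = 36,980 g.
(a) Mass of 35.5% solution: 36,980 / 0.355 = 104,200 g.
(a) Volume: 104,200 g ÷ 1.1 g/mL = 94,690 mL.

(b) CYA to add: (87 − 34) = 53 mg/L × 283,000 L = 15,000 g cyanuric acid.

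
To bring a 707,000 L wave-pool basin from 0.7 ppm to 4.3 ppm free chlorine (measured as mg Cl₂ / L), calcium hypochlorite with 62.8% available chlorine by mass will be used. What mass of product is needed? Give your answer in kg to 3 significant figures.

4.05 kg

Chlorine deficit: 4.3 − 0.7 = 3.6 ppm = 3.6 mg/L as Cl₂.
Cl₂ equivalent needed: 3.6 mg/L × 707,000 L = 2,545,000 mg = 2545 g.
Product at 62.8% available chlorine: 2545 / 0.628 = 4053 g.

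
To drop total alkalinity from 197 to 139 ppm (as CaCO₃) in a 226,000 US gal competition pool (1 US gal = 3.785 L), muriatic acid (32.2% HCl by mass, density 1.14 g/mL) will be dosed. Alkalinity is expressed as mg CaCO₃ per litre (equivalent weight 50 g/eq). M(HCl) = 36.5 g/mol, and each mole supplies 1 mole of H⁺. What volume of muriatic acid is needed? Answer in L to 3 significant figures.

Volume: 226,000 US gal × 3.785 L/gal = 855,410 L.
Alkalinity to neutralize: (197 − 139) = 58 mg/L as CaCO₃ × 855,410 L = 49,610 g as CaCO₃.
Equivalents of H⁺ required: 49,610 ÷ 50 g/eq = 992.3 eq = 992.3 mol HCl.
Mass of HCl: 992.3 × 36.5 = 36,220 g.
Mass of 32.2% solution: 36,220 / 0.322 = 112,500 g.
Volume: 112,500 g ÷ 1.14 g/mL = 98,670 mL.

98.7 L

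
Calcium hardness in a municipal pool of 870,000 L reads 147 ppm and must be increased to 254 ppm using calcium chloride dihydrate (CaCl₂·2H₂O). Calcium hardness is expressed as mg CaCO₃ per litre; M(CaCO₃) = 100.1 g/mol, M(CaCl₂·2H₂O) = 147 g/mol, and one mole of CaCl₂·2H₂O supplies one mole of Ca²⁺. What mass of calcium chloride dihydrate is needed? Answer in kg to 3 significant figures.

137 kg

Hardness to add: (254 − 147) = 107 mg/L as CaCO₃ × 870,000 L = 93,090 g as CaCO₃.
Moles of Ca²⁺ (1 mol Ca²⁺ ≡ 1 mol CaCO₃): 93,090 / 100.1 g/mol = 930 mol.
Mass of CaCl₂·2H₂O: 930 × 147 = 136,700 g.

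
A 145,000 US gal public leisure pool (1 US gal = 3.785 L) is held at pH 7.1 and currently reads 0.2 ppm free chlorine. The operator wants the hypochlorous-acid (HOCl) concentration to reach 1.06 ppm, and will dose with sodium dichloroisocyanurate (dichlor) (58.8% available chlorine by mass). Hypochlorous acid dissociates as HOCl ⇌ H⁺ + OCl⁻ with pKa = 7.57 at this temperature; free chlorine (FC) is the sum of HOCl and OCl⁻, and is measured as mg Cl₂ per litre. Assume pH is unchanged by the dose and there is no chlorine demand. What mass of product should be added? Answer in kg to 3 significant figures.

1.14 kg

Volume: 145,000 US gal × 3.785 L/gal = 548,825 L.
[OCl⁻]/[HOCl] = 10^(pH − pKa) = 10^(7.1 − 7.57) = 0.3388; fraction as HOCl = 1/(1 + 0.3388) = 0.7469.
Free chlorine required for 1.06 ppm HOCl: 1.06 / 0.7469 = 1.419 ppm.
FC to add: 1.419 − 0.2 = 1.219 mg/L as Cl₂.
Cl₂ equivalent: 1.219 mg/L × 548,825 L = 669.1 g.
Product at 58.8% available Cl: 669.1 / 0.588 = 1138 g.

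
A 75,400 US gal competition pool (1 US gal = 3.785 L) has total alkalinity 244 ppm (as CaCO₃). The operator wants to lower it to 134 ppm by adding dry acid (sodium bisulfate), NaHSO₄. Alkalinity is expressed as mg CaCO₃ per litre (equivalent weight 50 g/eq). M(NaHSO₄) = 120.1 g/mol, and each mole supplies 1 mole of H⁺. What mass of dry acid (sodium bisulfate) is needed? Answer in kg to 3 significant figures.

Volume: 75,400 US gal × 3.785 L/gal = 285,389 L.
Alkalinity to neutralize: (244 − 134) = 110 mg/L as CaCO₃ × 285,389 L = 31,390 g as CaCO₃.
Equivalents of H⁺ required: 31,390 ÷ 50 g/eq = 627.9 eq = 627.9 mol NaHSO₄.
Mass of NaHSO₄: 627.9 × 120.1 = 75,410 g.

75.4 kg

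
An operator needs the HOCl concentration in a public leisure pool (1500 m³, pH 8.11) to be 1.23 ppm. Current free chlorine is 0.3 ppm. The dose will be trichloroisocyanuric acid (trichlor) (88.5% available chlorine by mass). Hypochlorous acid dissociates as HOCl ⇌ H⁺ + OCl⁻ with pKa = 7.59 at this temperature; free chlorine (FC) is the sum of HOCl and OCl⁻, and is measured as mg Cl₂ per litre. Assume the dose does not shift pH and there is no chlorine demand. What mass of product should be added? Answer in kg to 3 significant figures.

8.48 kg

Volume: 1500 m³ = 1,500,000 L.
[OCl⁻]/[HOCl] = 10^(pH − pKa) = 10^(8.11 − 7.59) = 3.311; fraction as HOCl = 1/(1 + 3.311) = 0.2319.
Free chlorine required for 1.23 ppm HOCl: 1.23 / 0.2319 = 5.303 ppm.
FC to add: 5.303 − 0.3 = 5.003 mg/L as Cl₂.
Cl₂ equivalent: 5.003 mg/L × 1,500,000 L = 7504 g.
Product at 88.5% available Cl: 7504 / 0.885 = 8480 g.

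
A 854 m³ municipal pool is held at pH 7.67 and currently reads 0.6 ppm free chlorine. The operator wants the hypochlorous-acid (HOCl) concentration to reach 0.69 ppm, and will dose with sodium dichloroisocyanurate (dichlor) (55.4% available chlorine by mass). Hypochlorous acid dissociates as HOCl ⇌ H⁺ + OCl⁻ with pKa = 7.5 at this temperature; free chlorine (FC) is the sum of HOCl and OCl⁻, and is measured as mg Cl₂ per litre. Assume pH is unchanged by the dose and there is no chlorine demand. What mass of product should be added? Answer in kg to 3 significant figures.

1.71 kg

Volume: 854 m³ = 854,000 L.
[OCl⁻]/[HOCl] = 10^(pH − pKa) = 10^(7.67 − 7.5) = 1.479; fraction as HOCl = 1/(1 + 1.479) = 0.4034.
Free chlorine required for 0.69 ppm HOCl: 0.69 / 0.4034 = 1.711 ppm.
FC to add: 1.711 − 0.6 = 1.111 mg/L as Cl₂.
Cl₂ equivalent: 1.111 mg/L × 854,000 L = 948.4 g.
Product at 55.4% available Cl: 948.4 / 0.554 = 1712 g.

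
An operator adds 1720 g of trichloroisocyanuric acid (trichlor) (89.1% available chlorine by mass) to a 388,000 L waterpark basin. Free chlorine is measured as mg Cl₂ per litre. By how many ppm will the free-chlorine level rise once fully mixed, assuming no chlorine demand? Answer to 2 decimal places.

Available chlorine delivered: 1720 g × 0.891 = 1533 g as Cl₂.
Concentration rise: 1533 g / 388,000 L = 3.95 mg/L = 3.95 ppm.

3.95 ppm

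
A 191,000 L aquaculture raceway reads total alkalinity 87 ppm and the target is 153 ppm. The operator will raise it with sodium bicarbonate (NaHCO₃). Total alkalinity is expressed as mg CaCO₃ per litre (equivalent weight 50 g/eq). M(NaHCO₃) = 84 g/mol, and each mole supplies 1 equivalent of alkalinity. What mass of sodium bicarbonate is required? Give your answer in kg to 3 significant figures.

Alkalinity to add: (153 − 87) = 66 mg/L as CaCO₃ × 191,000 L = 12,610 g as CaCO₃.
Equivalents: 12,610 g ÷ 50 g/eq = 252.1 eq.
NaHCO₃ supplies 1 eq per mole → 252.1 mol.
Mass: 252.1 mol × 84 g/mol = 21,180 g.

21.2 kg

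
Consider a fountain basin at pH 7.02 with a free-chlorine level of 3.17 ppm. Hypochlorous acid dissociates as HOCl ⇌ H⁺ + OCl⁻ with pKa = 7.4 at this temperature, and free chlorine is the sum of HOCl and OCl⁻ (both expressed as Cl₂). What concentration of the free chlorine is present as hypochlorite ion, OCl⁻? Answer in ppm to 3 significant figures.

[OCl⁻]/[HOCl] = 10^(pH − pKa) = 10^(7.02 − 7.4) = 10^-0.38 = 0.4169.
Fraction as HOCl = 1 / (1 + 0.4169) = 0.7058.
OCl⁻ = (1 − 0.7058) × 3.17 ppm = 0.9327 ppm.

0.933 ppm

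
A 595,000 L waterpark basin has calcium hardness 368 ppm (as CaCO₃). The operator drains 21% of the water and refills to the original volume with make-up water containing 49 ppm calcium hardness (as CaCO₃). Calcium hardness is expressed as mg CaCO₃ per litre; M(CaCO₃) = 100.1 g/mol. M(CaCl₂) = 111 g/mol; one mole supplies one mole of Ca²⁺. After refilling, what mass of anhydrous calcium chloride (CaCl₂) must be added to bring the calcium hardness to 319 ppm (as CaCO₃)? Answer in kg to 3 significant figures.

After draining 21% and refilling: 368 × 0.79 + 49 × 0.21 = 301.01 ppm.
Deficit to target: 319 − 301.01 = 17.99 mg/L.
As CaCO₃: 17.99 mg/L × 595,000 L = 10,700 g; ÷ 100.1 = 106.9 mol Ca²⁺.
Mass: 106.9 × 111 = 11,870 g.

11.9 kg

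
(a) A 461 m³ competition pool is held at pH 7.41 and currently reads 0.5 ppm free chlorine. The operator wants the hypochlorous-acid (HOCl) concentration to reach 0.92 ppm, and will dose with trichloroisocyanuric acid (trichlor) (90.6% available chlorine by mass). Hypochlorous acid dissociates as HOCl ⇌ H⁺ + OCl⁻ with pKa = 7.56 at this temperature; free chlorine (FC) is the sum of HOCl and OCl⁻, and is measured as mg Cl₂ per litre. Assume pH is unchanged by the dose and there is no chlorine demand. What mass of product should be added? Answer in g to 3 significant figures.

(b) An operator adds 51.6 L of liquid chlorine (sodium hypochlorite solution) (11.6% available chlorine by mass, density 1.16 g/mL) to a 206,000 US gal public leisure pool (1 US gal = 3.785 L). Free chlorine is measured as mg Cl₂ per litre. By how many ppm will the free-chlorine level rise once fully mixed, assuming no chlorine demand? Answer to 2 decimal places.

(a) Volume: 461 m³ = 461,000 L.
(a) [OCl⁻]/[HOCl] = 10^(pH − pKa) = 10^(7.41 − 7.56) = 0.7079; fraction as HOCl = 1/(1 + 0.7079) = 0.5855.
(a) Free chlorine required for 0.92 ppm HOCl: 0.92 / 0.5855 = 1.571 ppm.
(a) FC to add: 1.571 − 0.5 = 1.071 mg/L as Cl₂.
(a) Cl₂ equivalent: 1.071 mg/L × 461,000 L = 493.9 g.
(a) Product at 90.6% available Cl: 493.9 / 0.906 = 545.1 g.

(b) Volume: 206,000 US gal × 3.785 L/gal = 779,710 L.
(b) Mass of solution: 51.6 L × 1000 mL/L × 1.16 g/mL = 59,860 g.
(b) Available chlorine delivered: 59,860 g × 0.116 = 6943 g as Cl₂.
(b) Concentration rise: 6943 g / 779,710 L = 8.905 mg/L = 8.90 ppm.

(a) 545 g; (b) 8.90 ppm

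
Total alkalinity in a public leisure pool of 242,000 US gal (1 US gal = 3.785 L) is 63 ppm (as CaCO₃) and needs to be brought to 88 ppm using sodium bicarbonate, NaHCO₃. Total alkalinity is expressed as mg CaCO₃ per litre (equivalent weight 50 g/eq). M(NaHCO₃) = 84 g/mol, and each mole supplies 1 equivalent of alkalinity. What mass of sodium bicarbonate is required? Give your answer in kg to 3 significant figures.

38.5 kg

Volume: 242,000 US gal × 3.785 L/gal = 915,970 L.
Alkalinity to add: (88 − 63) = 25 mg/L as CaCO₃ × 915,970 L = 22,900 g as CaCO₃.
Equivalents: 22,900 g ÷ 50 g/eq = 458 eq.
NaHCO₃ supplies 1 eq per mole → 458 mol.
Mass: 458 mol × 84 g/mol = 38,470 g.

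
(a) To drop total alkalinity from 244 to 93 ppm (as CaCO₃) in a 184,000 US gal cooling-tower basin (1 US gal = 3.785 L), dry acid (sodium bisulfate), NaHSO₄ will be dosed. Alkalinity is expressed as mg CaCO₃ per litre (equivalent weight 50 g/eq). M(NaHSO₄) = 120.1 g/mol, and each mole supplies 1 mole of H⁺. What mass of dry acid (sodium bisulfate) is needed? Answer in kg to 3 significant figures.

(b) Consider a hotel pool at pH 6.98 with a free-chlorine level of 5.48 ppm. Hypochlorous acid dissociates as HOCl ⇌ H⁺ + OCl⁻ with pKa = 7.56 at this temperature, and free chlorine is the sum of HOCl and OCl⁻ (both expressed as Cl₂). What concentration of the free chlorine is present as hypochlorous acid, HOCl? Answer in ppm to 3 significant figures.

(a) 253 kg; (b) 4.34 ppm

(a) Volume: 184,000 US gal × 3.785 L/gal = 696,440 L.
(a) Alkalinity to neutralize: (244 − 93) = 151 mg/L as CaCO₃ × 696,440 L = 105,200 g as CaCO₃.
(a) Equivalents of H⁺ required: 105,200 ÷ 50 g/eq = 2103 eq = 2103 mol NaHSO₄.
(a) Mass of NaHSO₄: 2103 × 120.1 = 252,600 g.

(b) [OCl⁻]/[HOCl] = 10^(pH − pKa) = 10^(6.98 − 7.56) = 10^-0.58 = 0.263.
(b) Fraction as HOCl = 1 / (1 + 0.263) = 0.7917.
(b) HOCl = 0.7917 × 5.48 ppm = 4.339 ppm.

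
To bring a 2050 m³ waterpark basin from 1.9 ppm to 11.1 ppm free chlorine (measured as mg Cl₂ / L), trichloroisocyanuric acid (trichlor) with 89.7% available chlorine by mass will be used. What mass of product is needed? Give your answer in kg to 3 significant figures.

21.0 kg

Volume: 2050 m³ = 2,050,000 L.
Chlorine deficit: 11.1 − 1.9 = 9.2 ppm = 9.2 mg/L as Cl₂.
Cl₂ equivalent needed: 9.2 mg/L × 2,050,000 L = 18,860,000 mg = 18,860 g.
Product at 89.7% available chlorine: 18,860 / 0.897 = 21,030 g.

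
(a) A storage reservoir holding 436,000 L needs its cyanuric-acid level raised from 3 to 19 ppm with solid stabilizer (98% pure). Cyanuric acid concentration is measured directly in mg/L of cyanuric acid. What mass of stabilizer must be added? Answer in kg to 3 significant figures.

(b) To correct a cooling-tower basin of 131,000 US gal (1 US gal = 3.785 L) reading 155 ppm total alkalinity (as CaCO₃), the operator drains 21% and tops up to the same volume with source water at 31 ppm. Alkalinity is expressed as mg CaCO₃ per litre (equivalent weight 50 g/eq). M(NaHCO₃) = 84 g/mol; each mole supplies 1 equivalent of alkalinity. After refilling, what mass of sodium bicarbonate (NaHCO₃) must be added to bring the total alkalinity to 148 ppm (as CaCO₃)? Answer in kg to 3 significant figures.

(a) 7.12 kg; (b) 15.9 kg

(a) CYA to add: (19 − 3) = 16 mg/L × 436,000 L = 6976 g cyanuric acid.
(a) At 98% purity: 6976 / 0.98 = 7118 g product.

(b) Volume: 131,000 US gal × 3.785 L/gal = 495,835 L.
(b) After draining 21% and refilling: 155 × 0.79 + 31 × 0.21 = 128.96 ppm.
(b) Deficit to target: 148 − 128.96 = 19.04 mg/L.
(b) As CaCO₃: 19.04 mg/L × 495,835 L = 9441 g; ÷ 50 g/eq ÷ 1 = 188.8 mol NaHCO₃.
(b) Mass: 188.8 × 84 = 15,860 g.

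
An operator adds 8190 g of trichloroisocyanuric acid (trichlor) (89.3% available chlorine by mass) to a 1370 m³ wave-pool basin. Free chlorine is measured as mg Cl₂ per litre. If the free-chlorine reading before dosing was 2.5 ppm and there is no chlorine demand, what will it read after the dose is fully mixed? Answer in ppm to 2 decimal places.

7.84 ppm

Volume: 1370 m³ = 1,370,000 L.
Available chlorine delivered: 8190 g × 0.893 = 7314 g as Cl₂.
Concentration rise: 7314 g / 1,370,000 L = 5.338 mg/L = 5.34 ppm.
Final FC: 2.5 + 5.34 = 7.84 ppm.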